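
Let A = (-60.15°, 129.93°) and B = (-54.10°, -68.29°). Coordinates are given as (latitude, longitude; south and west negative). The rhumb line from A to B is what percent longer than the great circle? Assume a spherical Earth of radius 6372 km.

Great circle: σ = 1.1314 rad → d_gc = Rσ = 7209.6 km
Rhumb: Δφ = +0.1056, Δλ = +2.8236, Δψ = +0.1951, q = Δφ/Δψ = 0.5413 → d_rh = R√(Δφ²+q²Δλ²) = 9763.1 km
Excess = (9763.1 − 7209.6) / 7209.6 = 2553.5 / 7209.6 = 35.42% ≈ 35.4%

35.4%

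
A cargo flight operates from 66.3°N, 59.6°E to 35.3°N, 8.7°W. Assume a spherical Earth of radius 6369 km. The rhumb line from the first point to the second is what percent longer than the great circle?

3.9%

Great circle: σ = 0.8627 rad → d_gc = Rσ = 5494.3 km
Rhumb: Δφ = -0.5411, Δλ = -1.1921, Δψ = -0.9023, q = Δφ/Δψ = 0.5997 → d_rh = R√(Δφ²+q²Δλ²) = 5709.9 km
Excess = (5709.9 − 5494.3) / 5494.3 = 215.6 / 5494.3 = 3.92% ≈ 3.9%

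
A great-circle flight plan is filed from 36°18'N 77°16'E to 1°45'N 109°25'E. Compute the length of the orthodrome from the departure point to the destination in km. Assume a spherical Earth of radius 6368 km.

5064 km

Haversine: a = sin²(Δφ/2)+cos φ₁ cos φ₂ sin²(Δλ/2) = 0.14995;  σ = 2·atan2(√a,√(1−a))
σ = 45.564° → d = Rσ = 6368·0.79525 = 5064 km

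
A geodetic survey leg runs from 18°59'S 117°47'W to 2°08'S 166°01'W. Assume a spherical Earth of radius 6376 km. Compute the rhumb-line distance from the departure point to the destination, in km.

5581 km

Δψ = ln[tan(π/4+φ₂/2)/tan(π/4+φ₁/2)] = +0.3003;  Δφ = +0.2941 rad,  Δλ = -0.8418 rad
q = Δφ/Δψ = 0.9793
d = R·√(Δφ² + q²Δλ²) = 6376·0.87527 = 5581 km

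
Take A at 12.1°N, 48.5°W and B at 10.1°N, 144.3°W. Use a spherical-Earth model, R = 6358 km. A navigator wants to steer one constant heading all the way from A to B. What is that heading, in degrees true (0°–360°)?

Δψ = ln[tan(π/4+φ₂/2)/tan(π/4+φ₁/2)] = -0.0356
Δλ = -1.6720 rad (taken the short way round)
course = atan2(Δλ, Δψ) = 268.78°

268.8°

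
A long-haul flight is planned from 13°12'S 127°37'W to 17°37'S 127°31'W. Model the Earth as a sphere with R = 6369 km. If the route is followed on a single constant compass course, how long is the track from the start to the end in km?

491 km

Rhumb course C = atan2(Δλ, Δψ) with Δψ = ln[tan(π/4+φ₂/2)/tan(π/4+φ₁/2)] = -0.0800, Δλ = +0.0017 → C = 178.75°
d = R·|Δφ| / |cos C| = 6369·0.07709 / 0.99976 = 491 km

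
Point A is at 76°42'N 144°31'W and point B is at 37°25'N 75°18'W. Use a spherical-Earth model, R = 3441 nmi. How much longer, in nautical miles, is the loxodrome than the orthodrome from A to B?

134 nmi

Great circle: cos σ = sin φ₁ sin φ₂ + cos φ₁ cos φ₂ cos Δλ,  σ = 0.8551 rad → d_gc = 2942.4 nmi
Rhumb line: Δψ = -1.4440, q = Δφ/Δψ = 0.4748, d_rh = R√(Δφ²+q²Δλ²) = 3076.0 nmi
Excess = 3076.0 − 2942.4 = 133.6 ≈ 134 nmi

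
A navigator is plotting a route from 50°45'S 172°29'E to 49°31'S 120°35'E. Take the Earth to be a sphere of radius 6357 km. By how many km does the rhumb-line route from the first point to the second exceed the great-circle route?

76 km

Great circle: cos σ = sin φ₁ sin φ₂ + cos φ₁ cos φ₂ cos Δλ,  σ = 0.5690 rad → d_gc = 3616.92 km
Rhumb line: Δψ = +0.0336, q = Δφ/Δψ = 0.6410, d_rh = R√(Δφ²+q²Δλ²) = 3693.37 km
Excess = 3693.37 − 3616.92 = 76.45 ≈ 76 km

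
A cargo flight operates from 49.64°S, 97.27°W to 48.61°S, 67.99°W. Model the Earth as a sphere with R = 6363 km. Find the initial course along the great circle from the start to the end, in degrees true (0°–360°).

98.2°

θ = atan2( sin Δλ·cos φ₂ ,  cos φ₁ sin φ₂ − sin φ₁ cos φ₂ cos Δλ )
  = atan2(+0.3234, -0.0464) = 98.16°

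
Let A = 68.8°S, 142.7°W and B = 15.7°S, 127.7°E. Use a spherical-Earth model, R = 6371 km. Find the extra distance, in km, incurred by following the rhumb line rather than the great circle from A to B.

Great circle: cos σ = sin φ₁ sin φ₂ + cos φ₁ cos φ₂ cos Δλ,  σ = 1.3132 rad → d_gc = 8366.7 km
Rhumb line: Δψ = +1.3984, q = Δφ/Δψ = 0.6628, d_rh = R√(Δφ²+q²Δλ²) = 8857.9 km
Excess = 8857.9 − 8366.7 = 491.2 ≈ 491 km

491 km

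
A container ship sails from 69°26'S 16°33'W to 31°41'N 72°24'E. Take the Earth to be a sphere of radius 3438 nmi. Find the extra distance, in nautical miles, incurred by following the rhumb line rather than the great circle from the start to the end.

184 nmi

Great circle: cos σ = sin φ₁ sin φ₂ + cos φ₁ cos φ₂ cos Δλ,  σ = 2.0786 rad → d_gc = 7146.3 nmi
Rhumb line: Δψ = +2.2904, q = Δφ/Δψ = 0.7705, d_rh = R√(Δφ²+q²Δλ²) = 7329.9 nmi
Excess = 7329.9 − 7146.3 = 183.6 ≈ 184 nmi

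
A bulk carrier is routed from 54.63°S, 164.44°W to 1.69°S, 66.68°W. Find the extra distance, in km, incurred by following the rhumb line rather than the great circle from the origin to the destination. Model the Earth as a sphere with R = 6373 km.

Great circle: cos σ = sin φ₁ sin φ₂ + cos φ₁ cos φ₂ cos Δλ,  σ = 1.6249 rad → d_gc = 10355.5 km
Rhumb line: Δψ = +1.1135, q = Δφ/Δψ = 0.8298, d_rh = R√(Δφ²+q²Δλ²) = 10774.3 km
Excess = 10774.3 − 10355.5 = 418.8 ≈ 419 km

419 km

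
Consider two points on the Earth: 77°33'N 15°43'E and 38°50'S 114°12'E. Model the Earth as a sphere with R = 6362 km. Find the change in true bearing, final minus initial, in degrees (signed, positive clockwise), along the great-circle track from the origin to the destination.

+72.2°

At departure: θ₁ = atan2(sin Δλ cos φ₂, cos φ₁ sin φ₂ − sin φ₁ cos φ₂ cos Δλ) = 91.71°
At arrival: θ₂ = atan2(sin Δλ cos φ₁, −cos φ₂ sin φ₁ + sin φ₂ cos φ₁ cos Δλ) = 163.94°
Δθ = θ₂ − θ₁ = +72.2°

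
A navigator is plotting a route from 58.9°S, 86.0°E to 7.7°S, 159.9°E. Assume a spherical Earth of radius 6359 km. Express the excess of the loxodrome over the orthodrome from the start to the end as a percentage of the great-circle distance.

Great circle: σ = 1.3112 rad → d_gc = Rσ = 8338.0 km
Rhumb: Δφ = +0.8936, Δλ = +1.2898, Δψ = +1.1444, q = Δφ/Δψ = 0.7809 → d_rh = R√(Δφ²+q²Δλ²) = 8562.0 km
Excess = (8562.0 − 8338.0) / 8338.0 = 224.0 / 8338.0 = 2.69% ≈ 2.7%

2.7%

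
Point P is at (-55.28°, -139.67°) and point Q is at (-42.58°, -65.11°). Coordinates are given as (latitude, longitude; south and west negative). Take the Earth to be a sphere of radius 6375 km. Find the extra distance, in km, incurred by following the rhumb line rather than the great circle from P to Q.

239 km

Great circle: cos σ = sin φ₁ sin φ₂ + cos φ₁ cos φ₂ cos Δλ,  σ = 0.8396 rad → d_gc = 5352.1 km
Rhumb line: Δψ = +0.3399, q = Δφ/Δψ = 0.6521, d_rh = R√(Δφ²+q²Δλ²) = 5590.9 km
Excess = 5590.9 − 5352.1 = 238.8 ≈ 239 km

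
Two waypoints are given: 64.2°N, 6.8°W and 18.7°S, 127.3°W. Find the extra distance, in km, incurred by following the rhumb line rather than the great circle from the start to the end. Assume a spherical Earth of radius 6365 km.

820 km

Great circle: cos σ = sin φ₁ sin φ₂ + cos φ₁ cos φ₂ cos Δλ,  σ = 2.0920 rad → d_gc = 13315.3 km
Rhumb line: Δψ = -1.8062, q = Δφ/Δψ = 0.8010, d_rh = R√(Δφ²+q²Δλ²) = 14135.0 km
Excess = 14135.0 − 13315.3 = 819.7 ≈ 820 km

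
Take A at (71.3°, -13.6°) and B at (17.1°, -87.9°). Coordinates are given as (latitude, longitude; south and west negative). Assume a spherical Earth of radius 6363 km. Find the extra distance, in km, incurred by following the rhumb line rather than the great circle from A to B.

313 km

Great circle: cos σ = sin φ₁ sin φ₂ + cos φ₁ cos φ₂ cos Δλ,  σ = 1.2010 rad → d_gc = 7641.9 km
Rhumb line: Δψ = -1.5009, q = Δφ/Δψ = 0.6303, d_rh = R√(Δφ²+q²Δλ²) = 7954.6 km
Excess = 7954.6 − 7641.9 = 312.7 ≈ 313 km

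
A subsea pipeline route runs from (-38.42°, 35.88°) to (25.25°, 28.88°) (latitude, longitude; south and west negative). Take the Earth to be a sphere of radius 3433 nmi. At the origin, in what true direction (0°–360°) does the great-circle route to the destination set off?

353.0°

N = sin Δλ·cos φ₂ = -0.1102;  D = cos φ₁ sin φ₂ − sin φ₁ cos φ₂ cos Δλ = +0.8921
initial course = atan2(N, D) = 352.96°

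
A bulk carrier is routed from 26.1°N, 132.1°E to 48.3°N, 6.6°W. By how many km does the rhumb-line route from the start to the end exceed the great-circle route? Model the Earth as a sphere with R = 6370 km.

1590 km

Great circle: cos σ = sin φ₁ sin φ₂ + cos φ₁ cos φ₂ cos Δλ,  σ = 1.6914 rad → d_gc = 10774.3 km
Rhumb line: Δψ = +0.4932, q = Δφ/Δψ = 0.7857, d_rh = R√(Δφ²+q²Δλ²) = 12364.2 km
Excess = 12364.2 − 10774.3 = 1589.9 ≈ 1590 km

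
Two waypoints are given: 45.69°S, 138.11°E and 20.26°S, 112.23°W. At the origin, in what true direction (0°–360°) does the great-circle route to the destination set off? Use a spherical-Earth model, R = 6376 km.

θ = atan2( sin Δλ·cos φ₂ ,  cos φ₁ sin φ₂ − sin φ₁ cos φ₂ cos Δλ )
  = atan2(+0.8834, -0.4677) = 117.90°

117.9°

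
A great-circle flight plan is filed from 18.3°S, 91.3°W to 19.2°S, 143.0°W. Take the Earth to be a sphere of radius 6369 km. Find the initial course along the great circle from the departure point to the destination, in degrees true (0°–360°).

260.2°

N = sin Δλ·cos φ₂ = -0.7411;  D = cos φ₁ sin φ₂ − sin φ₁ cos φ₂ cos Δλ = -0.1285
initial course = atan2(N, D) = 260.17°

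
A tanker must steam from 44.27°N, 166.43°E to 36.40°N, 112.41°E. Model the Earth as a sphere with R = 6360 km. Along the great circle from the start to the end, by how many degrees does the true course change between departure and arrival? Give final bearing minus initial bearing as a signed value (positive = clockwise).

-36.6°

At departure: θ₁ = atan2(sin Δλ cos φ₂, cos φ₁ sin φ₂ − sin φ₁ cos φ₂ cos Δλ) = 278.28°
At arrival: θ₂ = atan2(sin Δλ cos φ₁, −cos φ₂ sin φ₁ + sin φ₂ cos φ₁ cos Δλ) = 241.68°
Δθ = θ₂ − θ₁ = -36.6°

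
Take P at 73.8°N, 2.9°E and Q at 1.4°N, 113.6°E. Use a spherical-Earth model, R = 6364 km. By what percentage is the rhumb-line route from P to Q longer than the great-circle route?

Great circle: σ = 1.6460 rad → d_gc = Rσ = 10475.1 km
Rhumb: Δφ = -1.2636, Δλ = +1.9321, Δψ = -1.9252, q = Δφ/Δψ = 0.6563 → d_rh = R√(Δφ²+q²Δλ²) = 11392.9 km
Excess = (11392.9 − 10475.1) / 10475.1 = 917.8 / 10475.1 = 8.76% ≈ 8.8%

8.8%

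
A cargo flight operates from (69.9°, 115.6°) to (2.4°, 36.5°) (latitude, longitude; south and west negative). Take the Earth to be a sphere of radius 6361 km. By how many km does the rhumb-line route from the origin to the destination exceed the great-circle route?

Great circle: cos σ = sin φ₁ sin φ₂ + cos φ₁ cos φ₂ cos Δλ,  σ = 1.4664 rad → d_gc = 9327.5 km
Rhumb line: Δψ = -1.6884, q = Δφ/Δψ = 0.6977, d_rh = R√(Δφ²+q²Δλ²) = 9680.1 km
Excess = 9680.1 − 9327.5 = 352.6 ≈ 353 km

353 km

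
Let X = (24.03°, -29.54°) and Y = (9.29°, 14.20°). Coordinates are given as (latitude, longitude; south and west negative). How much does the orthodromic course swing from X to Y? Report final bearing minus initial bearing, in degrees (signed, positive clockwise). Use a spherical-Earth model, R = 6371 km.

+13.2°

Initial bearing θ₁ = atan2(sin Δλ cos φ₂, cos φ₁ sin φ₂ − sin φ₁ cos φ₂ cos Δλ) = 101.83°
Final bearing θ₂ = (initial bearing from the destination back to the start) + 180° = 115.07°
Δθ = θ₂ − θ₁ = +13.2°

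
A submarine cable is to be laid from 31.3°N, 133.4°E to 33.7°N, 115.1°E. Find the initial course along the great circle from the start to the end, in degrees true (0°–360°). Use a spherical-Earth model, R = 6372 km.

N = sin Δλ·cos φ₂ = -0.2612;  D = cos φ₁ sin φ₂ − sin φ₁ cos φ₂ cos Δλ = +0.0637
initial course = atan2(N, D) = 283.71°

283.7°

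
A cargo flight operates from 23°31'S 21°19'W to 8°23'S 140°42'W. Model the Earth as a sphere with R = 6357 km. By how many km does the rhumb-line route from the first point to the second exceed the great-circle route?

Great circle: cos σ = sin φ₁ sin φ₂ + cos φ₁ cos φ₂ cos Δλ,  σ = 1.9681 rad → d_gc = 12511.1 km
Rhumb line: Δψ = +0.2756, q = Δφ/Δψ = 0.9582, d_rh = R√(Δφ²+q²Δλ²) = 12803.1 km
Excess = 12803.1 − 12511.1 = 292.0 ≈ 292 km

292 km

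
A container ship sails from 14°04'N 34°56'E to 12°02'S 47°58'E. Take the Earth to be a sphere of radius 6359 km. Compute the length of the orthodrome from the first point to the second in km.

3232 km

Haversine: a = sin²(Δφ/2)+cos φ₁ cos φ₂ sin²(Δλ/2) = 0.06321;  σ = 2·atan2(√a,√(1−a))
σ = 29.122° → d = Rσ = 6359·0.50827 = 3232 km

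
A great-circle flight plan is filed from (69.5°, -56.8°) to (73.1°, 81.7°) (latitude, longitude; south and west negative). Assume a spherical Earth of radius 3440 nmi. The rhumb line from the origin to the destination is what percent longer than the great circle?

Great circle: σ = 0.6094 rad → d_gc = Rσ = 2096.5 nmi
Rhumb: Δφ = +0.0628, Δλ = +2.4173, Δψ = +0.1966, q = Δφ/Δψ = 0.3196 → d_rh = R√(Δφ²+q²Δλ²) = 2666.7 nmi
Excess = (2666.7 − 2096.5) / 2096.5 = 570.2 / 2096.5 = 27.20% ≈ 27.2%

27.2%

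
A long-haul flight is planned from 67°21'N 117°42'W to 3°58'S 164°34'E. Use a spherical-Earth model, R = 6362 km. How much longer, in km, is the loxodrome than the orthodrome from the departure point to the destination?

Great circle: cos σ = sin φ₁ sin φ₂ + cos φ₁ cos φ₂ cos Δλ,  σ = 1.5530 rad → d_gc = 9880.3 km
Rhumb line: Δψ = -1.6774, q = Δφ/Δψ = 0.7421, d_rh = R√(Δφ²+q²Δλ²) = 10184.9 km
Excess = 10184.9 − 9880.3 = 304.6 ≈ 305 km

305 km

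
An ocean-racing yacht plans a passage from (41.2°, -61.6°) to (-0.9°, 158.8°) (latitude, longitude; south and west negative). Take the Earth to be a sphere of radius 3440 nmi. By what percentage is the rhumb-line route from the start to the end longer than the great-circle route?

Great circle: σ = 2.1935 rad → d_gc = Rσ = 7545.8 nmi
Rhumb: Δφ = -0.7348, Δλ = -2.4365, Δψ = -0.8062, q = Δφ/Δψ = 0.9114 → d_rh = R√(Δφ²+q²Δλ²) = 8046.3 nmi
Excess = (8046.3 − 7545.8) / 7545.8 = 500.5 / 7545.8 = 6.63% ≈ 6.6%

6.6%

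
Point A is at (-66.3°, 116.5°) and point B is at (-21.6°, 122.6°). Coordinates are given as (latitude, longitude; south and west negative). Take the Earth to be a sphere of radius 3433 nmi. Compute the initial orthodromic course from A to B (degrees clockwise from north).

θ = atan2( sin Δλ·cos φ₂ ,  cos φ₁ sin φ₂ − sin φ₁ cos φ₂ cos Δλ )
  = atan2(+0.0988, +0.6986) = 8.05°

8.1°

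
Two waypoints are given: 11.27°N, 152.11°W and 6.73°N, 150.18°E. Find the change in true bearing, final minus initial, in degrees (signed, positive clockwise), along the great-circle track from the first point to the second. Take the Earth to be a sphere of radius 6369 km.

-9.9°

At departure: θ₁ = atan2(sin Δλ cos φ₂, cos φ₁ sin φ₂ − sin φ₁ cos φ₂ cos Δλ) = 270.77°
At arrival: θ₂ = atan2(sin Δλ cos φ₁, −cos φ₂ sin φ₁ + sin φ₂ cos φ₁ cos Δλ) = 260.91°
Δθ = θ₂ − θ₁ = -9.9°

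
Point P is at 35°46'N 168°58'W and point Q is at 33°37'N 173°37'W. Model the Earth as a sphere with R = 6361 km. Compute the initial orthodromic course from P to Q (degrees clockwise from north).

N = sin Δλ·cos φ₂ = -0.0675;  D = cos φ₁ sin φ₂ − sin φ₁ cos φ₂ cos Δλ = -0.0359
initial course = atan2(N, D) = 241.99°

242.0°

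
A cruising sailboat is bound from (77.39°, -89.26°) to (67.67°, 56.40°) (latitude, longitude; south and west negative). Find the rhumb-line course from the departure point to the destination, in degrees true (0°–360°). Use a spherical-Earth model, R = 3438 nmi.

102.9°

Meridional parts: M(φ₁)=+2.2028, M(φ₂)=+1.6227 → ΔM = -0.5802;  Δλ = +2.5422 rad
tan C = Δλ / ΔM = -4.3819 → C = 102.86°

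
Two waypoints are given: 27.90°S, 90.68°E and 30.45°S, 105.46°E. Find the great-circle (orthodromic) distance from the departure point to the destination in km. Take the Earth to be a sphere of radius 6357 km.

Haversine: a = sin²(Δφ/2)+cos φ₁ cos φ₂ sin²(Δλ/2) = 0.01310;  σ = 2·atan2(√a,√(1−a))
σ = 13.144° → d = Rσ = 6357·0.22941 = 1458 km

1458 km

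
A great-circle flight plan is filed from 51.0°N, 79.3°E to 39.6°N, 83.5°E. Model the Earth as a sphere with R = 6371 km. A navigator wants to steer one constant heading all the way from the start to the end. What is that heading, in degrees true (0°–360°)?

Meridional parts: M(φ₁)=+1.0381, M(φ₂)=+0.7538 → ΔM = -0.2843;  Δλ = +0.0733 rad
tan C = Δλ / ΔM = -0.2578 → C = 165.54°

165.5°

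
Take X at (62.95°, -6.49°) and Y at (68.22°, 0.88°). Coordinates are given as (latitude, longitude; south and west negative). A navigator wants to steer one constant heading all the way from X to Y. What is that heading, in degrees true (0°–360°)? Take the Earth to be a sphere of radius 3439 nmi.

Meridional parts: M(φ₁)=+1.4249, M(φ₂)=+1.6482 → ΔM = +0.2234;  Δλ = +0.1286 rad
tan C = Δλ / ΔM = +0.5759 → C = 29.94°

29.9°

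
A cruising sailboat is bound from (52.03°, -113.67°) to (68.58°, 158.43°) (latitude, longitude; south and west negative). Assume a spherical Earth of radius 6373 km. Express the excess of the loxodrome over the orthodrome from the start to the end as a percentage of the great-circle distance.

Great circle: σ = 0.7346 rad → d_gc = Rσ = 4681.5 km
Rhumb: Δφ = +0.2889, Δλ = -1.5341, Δψ = +0.5983, q = Δφ/Δψ = 0.4828 → d_rh = R√(Δφ²+q²Δλ²) = 5066.6 km
Excess = (5066.6 − 4681.5) / 4681.5 = 385.1 / 4681.5 = 8.23% ≈ 8.2%

8.2%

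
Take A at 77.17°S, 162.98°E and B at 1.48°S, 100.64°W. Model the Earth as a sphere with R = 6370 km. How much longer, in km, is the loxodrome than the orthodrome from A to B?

Great circle: cos σ = sin φ₁ sin φ₂ + cos φ₁ cos φ₂ cos Δλ,  σ = 1.5703 rad → d_gc = 10002.7 km
Rhumb line: Δψ = +2.1596, q = Δφ/Δψ = 0.6117, d_rh = R√(Δφ²+q²Δλ²) = 10666.6 km
Excess = 10666.6 − 10002.7 = 663.9 ≈ 664 km

664 km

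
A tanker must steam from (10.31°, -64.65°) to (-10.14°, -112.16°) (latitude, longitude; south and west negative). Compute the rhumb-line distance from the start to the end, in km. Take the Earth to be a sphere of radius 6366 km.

Δψ = ln[tan(π/4+φ₂/2)/tan(π/4+φ₁/2)] = -0.3588;  Δφ = -0.3569 rad,  Δλ = -0.8292 rad
q = Δφ/Δψ = 0.9947
d = R·√(Δφ² + q²Δλ²) = 6366·0.89871 = 5721 km

5721 km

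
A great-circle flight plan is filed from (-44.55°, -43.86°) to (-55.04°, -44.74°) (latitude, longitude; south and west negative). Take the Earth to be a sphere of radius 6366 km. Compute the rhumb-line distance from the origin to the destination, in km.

Rhumb course C = atan2(Δλ, Δψ) with Δψ = ln[tan(π/4+φ₂/2)/tan(π/4+φ₁/2)] = -0.2851, Δλ = -0.0154 → C = 183.08°
d = R·|Δφ| / |cos C| = 6366·0.18309 / 0.99855 = 1167 km

1167 km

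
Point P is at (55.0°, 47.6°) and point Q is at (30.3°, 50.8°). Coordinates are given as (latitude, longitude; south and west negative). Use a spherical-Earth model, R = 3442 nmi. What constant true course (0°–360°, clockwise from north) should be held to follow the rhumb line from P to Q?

Δψ = ln[tan(π/4+φ₂/2)/tan(π/4+φ₁/2)] = -0.5989
Δλ = +0.0559 rad (taken the short way round)
course = atan2(Δλ, Δψ) = 174.67°

174.7°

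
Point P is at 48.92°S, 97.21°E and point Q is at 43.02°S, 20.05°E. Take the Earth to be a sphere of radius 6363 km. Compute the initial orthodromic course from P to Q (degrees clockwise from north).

N = sin Δλ·cos φ₂ = -0.7128;  D = cos φ₁ sin φ₂ − sin φ₁ cos φ₂ cos Δλ = -0.3258
initial course = atan2(N, D) = 245.43°

245.4°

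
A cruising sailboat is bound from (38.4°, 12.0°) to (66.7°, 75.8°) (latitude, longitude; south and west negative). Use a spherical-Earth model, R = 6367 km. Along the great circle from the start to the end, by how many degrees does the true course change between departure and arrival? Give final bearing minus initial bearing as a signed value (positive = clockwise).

+54.0°

At departure: θ₁ = atan2(sin Δλ cos φ₂, cos φ₁ sin φ₂ − sin φ₁ cos φ₂ cos Δλ) = 30.14°
At arrival: θ₂ = atan2(sin Δλ cos φ₁, −cos φ₂ sin φ₁ + sin φ₂ cos φ₁ cos Δλ) = 84.15°
Δθ = θ₂ − θ₁ = +54.0°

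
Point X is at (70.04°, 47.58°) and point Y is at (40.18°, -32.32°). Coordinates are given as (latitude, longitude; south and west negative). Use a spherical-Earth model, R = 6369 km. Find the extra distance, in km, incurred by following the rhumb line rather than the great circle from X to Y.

Great circle: cos σ = sin φ₁ sin φ₂ + cos φ₁ cos φ₂ cos Δλ,  σ = 0.8603 rad → d_gc = 5479.6 km
Rhumb line: Δψ = -0.9704, q = Δφ/Δψ = 0.5370, d_rh = R√(Δφ²+q²Δλ²) = 5811.0 km
Excess = 5811.0 − 5479.6 = 331.4 ≈ 331 km

331 km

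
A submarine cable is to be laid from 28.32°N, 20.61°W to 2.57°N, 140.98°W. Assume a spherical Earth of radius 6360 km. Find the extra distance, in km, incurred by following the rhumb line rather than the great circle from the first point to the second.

Great circle: cos σ = sin φ₁ sin φ₂ + cos φ₁ cos φ₂ cos Δλ,  σ = 2.0079 rad → d_gc = 12770.5 km
Rhumb line: Δψ = -0.4709, q = Δφ/Δψ = 0.9545, d_rh = R√(Δφ²+q²Δλ²) = 13069.6 km
Excess = 13069.6 − 12770.5 = 299.1 ≈ 299 km

299 km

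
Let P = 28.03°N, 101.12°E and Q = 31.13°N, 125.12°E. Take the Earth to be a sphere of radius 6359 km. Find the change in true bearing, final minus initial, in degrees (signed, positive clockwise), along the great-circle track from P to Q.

+12.0°

At departure: θ₁ = atan2(sin Δλ cos φ₂, cos φ₁ sin φ₂ − sin φ₁ cos φ₂ cos Δλ) = 75.68°
At arrival: θ₂ = atan2(sin Δλ cos φ₁, −cos φ₂ sin φ₁ + sin φ₂ cos φ₁ cos Δλ) = 87.67°
Δθ = θ₂ − θ₁ = +12.0°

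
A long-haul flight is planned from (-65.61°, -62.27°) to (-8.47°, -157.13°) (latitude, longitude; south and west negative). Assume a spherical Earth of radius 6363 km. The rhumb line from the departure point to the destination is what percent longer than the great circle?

Great circle: σ = 1.4711 rad → d_gc = Rσ = 9360.5 km
Rhumb: Δφ = +0.9973, Δλ = -1.6556, Δψ = +1.3836, q = Δφ/Δψ = 0.7208 → d_rh = R√(Δφ²+q²Δλ²) = 9895.9 km
Excess = (9895.9 − 9360.5) / 9360.5 = 535.4 / 9360.5 = 5.72% ≈ 5.7%

5.7%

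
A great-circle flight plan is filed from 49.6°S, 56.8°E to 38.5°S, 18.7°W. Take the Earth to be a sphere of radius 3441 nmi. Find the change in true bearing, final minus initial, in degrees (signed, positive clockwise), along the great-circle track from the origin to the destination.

Initial bearing θ₁ = atan2(sin Δλ cos φ₂, cos φ₁ sin φ₂ − sin φ₁ cos φ₂ cos Δλ) = 251.45°
Final bearing θ₂ = (initial bearing from the destination back to the start) + 180° = 308.27°
Δθ = θ₂ − θ₁ = +56.8°

+56.8°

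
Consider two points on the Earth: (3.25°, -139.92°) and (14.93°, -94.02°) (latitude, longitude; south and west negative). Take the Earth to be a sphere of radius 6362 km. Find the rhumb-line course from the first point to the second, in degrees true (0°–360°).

75.5°

Δψ = ln[tan(π/4+φ₂/2)/tan(π/4+φ₁/2)] = +0.2068
Δλ = +0.8011 rad (taken the short way round)
course = atan2(Δλ, Δψ) = 75.52°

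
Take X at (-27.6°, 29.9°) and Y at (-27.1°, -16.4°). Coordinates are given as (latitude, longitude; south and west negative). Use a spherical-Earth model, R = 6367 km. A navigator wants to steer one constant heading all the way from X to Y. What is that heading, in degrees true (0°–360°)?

Δψ = ln[tan(π/4+φ₂/2)/tan(π/4+φ₁/2)] = +0.0098
Δλ = -0.8081 rad (taken the short way round)
course = atan2(Δλ, Δψ) = 270.70°

270.7°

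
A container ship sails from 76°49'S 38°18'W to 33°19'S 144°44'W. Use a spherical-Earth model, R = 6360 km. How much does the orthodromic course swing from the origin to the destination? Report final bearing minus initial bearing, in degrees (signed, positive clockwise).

+99.5°

At departure: θ₁ = atan2(sin Δλ cos φ₂, cos φ₁ sin φ₂ − sin φ₁ cos φ₂ cos Δλ) = 246.08°
At arrival: θ₂ = atan2(sin Δλ cos φ₁, −cos φ₂ sin φ₁ + sin φ₂ cos φ₁ cos Δλ) = 345.55°
Δθ = θ₂ − θ₁ = +99.5°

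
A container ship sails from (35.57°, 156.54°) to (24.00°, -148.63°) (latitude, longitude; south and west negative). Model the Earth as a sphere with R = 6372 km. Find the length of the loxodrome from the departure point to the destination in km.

5432 km

Rhumb course C = atan2(Δλ, Δψ) with Δψ = ln[tan(π/4+φ₂/2)/tan(π/4+φ₁/2)] = -0.2333, Δλ = +0.9570 → C = 103.70°
d = R·|Δφ| / |cos C| = 6372·0.20193 / 0.23688 = 5432 km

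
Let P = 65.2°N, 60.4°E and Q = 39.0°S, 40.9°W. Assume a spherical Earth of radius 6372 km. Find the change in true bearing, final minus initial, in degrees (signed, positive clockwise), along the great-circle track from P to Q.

At departure: θ₁ = atan2(sin Δλ cos φ₂, cos φ₁ sin φ₂ − sin φ₁ cos φ₂ cos Δλ) = 260.63°
At arrival: θ₂ = atan2(sin Δλ cos φ₁, −cos φ₂ sin φ₁ + sin φ₂ cos φ₁ cos Δλ) = 212.18°
Δθ = θ₂ − θ₁ = -48.5°

-48.5°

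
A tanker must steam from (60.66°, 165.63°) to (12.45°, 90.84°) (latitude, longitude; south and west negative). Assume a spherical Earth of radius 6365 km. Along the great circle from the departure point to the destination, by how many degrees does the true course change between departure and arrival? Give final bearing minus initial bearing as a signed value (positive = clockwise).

-53.0°

Initial bearing θ₁ = atan2(sin Δλ cos φ₂, cos φ₁ sin φ₂ − sin φ₁ cos φ₂ cos Δλ) = 262.88°
Final bearing θ₂ = (initial bearing from the destination back to the start) + 180° = 209.86°
Δθ = θ₂ − θ₁ = -53.0°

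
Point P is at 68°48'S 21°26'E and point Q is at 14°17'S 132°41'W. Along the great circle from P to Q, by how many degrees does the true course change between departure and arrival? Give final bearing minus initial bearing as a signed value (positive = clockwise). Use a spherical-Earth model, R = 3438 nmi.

At departure: θ₁ = atan2(sin Δλ cos φ₂, cos φ₁ sin φ₂ − sin φ₁ cos φ₂ cos Δλ) = 205.12°
At arrival: θ₂ = atan2(sin Δλ cos φ₁, −cos φ₂ sin φ₁ + sin φ₂ cos φ₁ cos Δλ) = 350.88°
Δθ = θ₂ − θ₁ = +145.8°

+145.8°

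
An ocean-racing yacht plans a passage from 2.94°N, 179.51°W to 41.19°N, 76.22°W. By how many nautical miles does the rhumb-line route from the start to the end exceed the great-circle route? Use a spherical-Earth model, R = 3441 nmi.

172 nmi

Great circle: cos σ = sin φ₁ sin φ₂ + cos φ₁ cos φ₂ cos Δλ,  σ = 1.7102 rad → d_gc = 5884.9 nmi
Rhumb line: Δψ = +0.7389, q = Δφ/Δψ = 0.9035, d_rh = R√(Δφ²+q²Δλ²) = 6056.9 nmi
Excess = 6056.9 − 5884.9 = 172.0 ≈ 172 nmi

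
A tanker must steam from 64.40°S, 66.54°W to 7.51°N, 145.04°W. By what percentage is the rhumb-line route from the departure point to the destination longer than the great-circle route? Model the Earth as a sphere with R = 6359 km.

2.7%

Great circle: σ = 1.6033 rad → d_gc = Rσ = 10195.2 km
Rhumb: Δφ = +1.2551, Δλ = -1.3701, Δψ = +1.6134, q = Δφ/Δψ = 0.7779 → d_rh = R√(Δφ²+q²Δλ²) = 10470.4 km
Excess = (10470.4 − 10195.2) / 10195.2 = 275.2 / 10195.2 = 2.70% ≈ 2.7%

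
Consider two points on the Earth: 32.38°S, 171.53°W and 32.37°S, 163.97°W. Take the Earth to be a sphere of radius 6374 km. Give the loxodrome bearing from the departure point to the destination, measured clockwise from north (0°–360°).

Δψ = ln[tan(π/4+φ₂/2)/tan(π/4+φ₁/2)] = +0.0002
Δλ = +0.1319 rad (taken the short way round)
course = atan2(Δλ, Δψ) = 89.91°

89.9°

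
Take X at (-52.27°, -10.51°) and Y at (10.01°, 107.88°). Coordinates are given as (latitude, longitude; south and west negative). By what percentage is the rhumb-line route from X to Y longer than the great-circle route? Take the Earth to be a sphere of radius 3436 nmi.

4.6%

Great circle: σ = 2.0087 rad → d_gc = Rσ = 6901.8 nmi
Rhumb: Δφ = +1.0870, Δλ = +2.0663, Δψ = +1.2494, q = Δφ/Δψ = 0.8700 → d_rh = R√(Δφ²+q²Δλ²) = 7218.1 nmi
Excess = (7218.1 − 6901.8) / 6901.8 = 316.3 / 6901.8 = 4.58% ≈ 4.6%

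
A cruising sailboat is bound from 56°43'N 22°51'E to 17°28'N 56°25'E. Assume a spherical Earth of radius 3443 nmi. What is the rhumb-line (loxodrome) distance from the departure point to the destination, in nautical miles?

2816 nmi

Δψ = ln[tan(π/4+φ₂/2)/tan(π/4+φ₁/2)] = -0.8979;  Δφ = -0.6850 rad,  Δλ = +0.5858 rad
q = Δφ/Δψ = 0.7629
d = R·√(Δφ² + q²Δλ²) = 3443·0.81795 = 2816 nmi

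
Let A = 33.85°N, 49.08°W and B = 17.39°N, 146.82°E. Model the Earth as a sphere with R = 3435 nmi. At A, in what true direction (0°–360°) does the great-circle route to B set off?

θ = atan2( sin Δλ·cos φ₂ ,  cos φ₁ sin φ₂ − sin φ₁ cos φ₂ cos Δλ )
  = atan2(-0.2614, +0.7594) = 341.00°

341.0°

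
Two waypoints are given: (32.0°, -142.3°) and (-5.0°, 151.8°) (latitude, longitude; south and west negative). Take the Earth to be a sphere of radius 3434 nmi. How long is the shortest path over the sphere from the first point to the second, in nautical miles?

4352 nmi

cos σ = sin φ₁ sin φ₂ + cos φ₁ cos φ₂ cos Δλ
      = sin(32.00°)sin(-5.00°) + cos(32.00°)cos(-5.00°)cos(-65.90°) = 0.2988
σ = 72.616° → d = Rσ = 3434·1.26738 = 4352 nmi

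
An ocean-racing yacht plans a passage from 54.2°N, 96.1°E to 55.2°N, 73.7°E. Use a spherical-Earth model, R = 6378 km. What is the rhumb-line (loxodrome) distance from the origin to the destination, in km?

Δψ = ln[tan(π/4+φ₂/2)/tan(π/4+φ₁/2)] = +0.0302;  Δφ = +0.0175 rad,  Δλ = -0.3910 rad
q = Δφ/Δψ = 0.5778
d = R·√(Δφ² + q²Δλ²) = 6378·0.22657 = 1445 km

1445 km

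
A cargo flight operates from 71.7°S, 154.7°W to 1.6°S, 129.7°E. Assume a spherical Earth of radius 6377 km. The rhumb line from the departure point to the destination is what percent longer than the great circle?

Great circle: σ = 1.4660 rad → d_gc = Rσ = 9348.9 km
Rhumb: Δφ = +1.2235, Δλ = -1.3195, Δψ = +1.7980, q = Δφ/Δψ = 0.6805 → d_rh = R√(Δφ²+q²Δλ²) = 9677.6 km
Excess = (9677.6 − 9348.9) / 9348.9 = 328.7 / 9348.9 = 3.52% ≈ 3.5%

3.5%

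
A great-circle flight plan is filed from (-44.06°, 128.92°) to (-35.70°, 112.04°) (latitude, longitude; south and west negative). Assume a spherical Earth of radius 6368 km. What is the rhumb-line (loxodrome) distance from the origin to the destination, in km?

Δψ = ln[tan(π/4+φ₂/2)/tan(π/4+φ₁/2)] = +0.1905;  Δφ = +0.1459 rad,  Δλ = -0.2946 rad
q = Δφ/Δψ = 0.7658
d = R·√(Δφ² + q²Δλ²) = 6368·0.26867 = 1711 km

1711 km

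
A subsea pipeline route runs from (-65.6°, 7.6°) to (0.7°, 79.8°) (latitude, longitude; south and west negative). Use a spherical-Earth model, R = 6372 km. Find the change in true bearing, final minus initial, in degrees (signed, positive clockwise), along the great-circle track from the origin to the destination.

-50.1°

At departure: θ₁ = atan2(sin Δλ cos φ₂, cos φ₁ sin φ₂ − sin φ₁ cos φ₂ cos Δλ) = 73.42°
At arrival: θ₂ = atan2(sin Δλ cos φ₁, −cos φ₂ sin φ₁ + sin φ₂ cos φ₁ cos Δλ) = 23.33°
Δθ = θ₂ − θ₁ = -50.1°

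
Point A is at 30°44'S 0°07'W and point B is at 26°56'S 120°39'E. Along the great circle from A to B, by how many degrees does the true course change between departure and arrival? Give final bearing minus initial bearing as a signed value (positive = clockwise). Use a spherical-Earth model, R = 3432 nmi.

-80.7°

At departure: θ₁ = atan2(sin Δλ cos φ₂, cos φ₁ sin φ₂ − sin φ₁ cos φ₂ cos Δλ) = 129.09°
At arrival: θ₂ = atan2(sin Δλ cos φ₁, −cos φ₂ sin φ₁ + sin φ₂ cos φ₁ cos Δλ) = 48.44°
Δθ = θ₂ − θ₁ = -80.7°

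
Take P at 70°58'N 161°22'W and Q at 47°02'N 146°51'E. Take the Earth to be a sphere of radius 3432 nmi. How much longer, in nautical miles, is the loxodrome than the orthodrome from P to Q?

Great circle: cos σ = sin φ₁ sin φ₂ + cos φ₁ cos φ₂ cos Δλ,  σ = 0.5930 rad → d_gc = 2035.3 nmi
Rhumb line: Δψ = -0.8534, q = Δφ/Δψ = 0.4894, d_rh = R√(Δφ²+q²Δλ²) = 2088.1 nmi
Excess = 2088.1 − 2035.3 = 52.8 ≈ 53 nmi

53 nmi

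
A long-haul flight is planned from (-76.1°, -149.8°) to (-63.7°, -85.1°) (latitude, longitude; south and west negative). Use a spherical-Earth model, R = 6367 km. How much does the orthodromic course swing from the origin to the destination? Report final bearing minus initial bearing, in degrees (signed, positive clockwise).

-61.8°

At departure: θ₁ = atan2(sin Δλ cos φ₂, cos φ₁ sin φ₂ − sin φ₁ cos φ₂ cos Δλ) = 94.50°
At arrival: θ₂ = atan2(sin Δλ cos φ₁, −cos φ₂ sin φ₁ + sin φ₂ cos φ₁ cos Δλ) = 32.72°
Δθ = θ₂ − θ₁ = -61.8°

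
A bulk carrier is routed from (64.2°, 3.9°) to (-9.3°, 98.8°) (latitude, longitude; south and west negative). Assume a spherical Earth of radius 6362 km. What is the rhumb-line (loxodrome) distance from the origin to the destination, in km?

Δψ = ln[tan(π/4+φ₂/2)/tan(π/4+φ₁/2)] = -1.6369;  Δφ = -1.2828 rad,  Δλ = +1.6563 rad
q = Δφ/Δψ = 0.7837
d = R·√(Δφ² + q²Δλ²) = 6362·1.82495 = 11610 km

11610 km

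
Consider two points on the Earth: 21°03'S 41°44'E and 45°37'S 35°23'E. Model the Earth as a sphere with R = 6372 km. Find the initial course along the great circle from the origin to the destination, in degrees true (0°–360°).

190.5°

N = sin Δλ·cos φ₂ = -0.0774;  D = cos φ₁ sin φ₂ − sin φ₁ cos φ₂ cos Δλ = -0.4173
initial course = atan2(N, D) = 190.50°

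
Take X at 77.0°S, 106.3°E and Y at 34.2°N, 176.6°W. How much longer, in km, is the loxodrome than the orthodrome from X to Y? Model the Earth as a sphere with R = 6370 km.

323 km

Great circle: cos σ = sin φ₁ sin φ₂ + cos φ₁ cos φ₂ cos Δλ,  σ = 2.1015 rad → d_gc = 13386.6 km
Rhumb line: Δψ = +2.8080, q = Δφ/Δψ = 0.6912, d_rh = R√(Δφ²+q²Δλ²) = 13709.2 km
Excess = 13709.2 − 13386.6 = 322.6 ≈ 323 km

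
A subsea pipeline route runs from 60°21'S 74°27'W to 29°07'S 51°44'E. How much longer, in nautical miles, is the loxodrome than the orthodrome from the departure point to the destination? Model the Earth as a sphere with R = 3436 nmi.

682 nmi

Great circle: cos σ = sin φ₁ sin φ₂ + cos φ₁ cos φ₂ cos Δλ,  σ = 1.4023 rad → d_gc = 4818.2 nmi
Rhumb line: Δψ = +0.7977, q = Δφ/Δψ = 0.6834, d_rh = R√(Δφ²+q²Δλ²) = 5500.2 nmi
Excess = 5500.2 − 4818.2 = 682.0 ≈ 682 nmi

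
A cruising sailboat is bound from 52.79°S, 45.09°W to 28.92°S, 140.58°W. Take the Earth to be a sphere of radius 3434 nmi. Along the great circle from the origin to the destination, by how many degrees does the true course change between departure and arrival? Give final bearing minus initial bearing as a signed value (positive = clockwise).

+72.7°

At departure: θ₁ = atan2(sin Δλ cos φ₂, cos φ₁ sin φ₂ − sin φ₁ cos φ₂ cos Δλ) = 247.60°
At arrival: θ₂ = atan2(sin Δλ cos φ₁, −cos φ₂ sin φ₁ + sin φ₂ cos φ₁ cos Δλ) = 320.30°
Δθ = θ₂ − θ₁ = +72.7°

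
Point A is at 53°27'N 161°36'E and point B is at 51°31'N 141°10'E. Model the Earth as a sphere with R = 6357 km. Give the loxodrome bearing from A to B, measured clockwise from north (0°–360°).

Δψ = ln[tan(π/4+φ₂/2)/tan(π/4+φ₁/2)] = -0.0554
Δλ = -0.3566 rad (taken the short way round)
course = atan2(Δλ, Δψ) = 261.17°

261.2°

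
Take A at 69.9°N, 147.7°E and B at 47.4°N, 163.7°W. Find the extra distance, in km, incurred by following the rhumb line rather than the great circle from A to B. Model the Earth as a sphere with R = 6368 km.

81 km

Great circle: cos σ = sin φ₁ sin φ₂ + cos φ₁ cos φ₂ cos Δλ,  σ = 0.5641 rad → d_gc = 3591.9 km
Rhumb line: Δψ = -0.7884, q = Δφ/Δψ = 0.4981, d_rh = R√(Δφ²+q²Δλ²) = 3673.1 km
Excess = 3673.1 − 3591.9 = 81.2 ≈ 81 km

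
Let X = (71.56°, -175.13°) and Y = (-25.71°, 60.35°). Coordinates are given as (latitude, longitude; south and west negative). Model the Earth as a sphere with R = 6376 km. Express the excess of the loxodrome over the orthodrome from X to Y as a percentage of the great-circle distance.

7.5%

Great circle: σ = 2.1810 rad → d_gc = Rσ = 13906.2 km
Rhumb: Δφ = -1.6977, Δλ = -2.1733, Δψ = -2.2828, q = Δφ/Δψ = 0.7437 → d_rh = R√(Δφ²+q²Δλ²) = 14945.5 km
Excess = (14945.5 − 13906.2) / 13906.2 = 1039.3 / 13906.2 = 7.47% ≈ 7.5%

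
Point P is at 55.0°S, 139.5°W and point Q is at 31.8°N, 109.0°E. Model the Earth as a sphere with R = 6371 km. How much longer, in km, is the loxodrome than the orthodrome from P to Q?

Great circle: cos σ = sin φ₁ sin φ₂ + cos φ₁ cos φ₂ cos Δλ,  σ = 2.2273 rad → d_gc = 14189.9 km
Rhumb line: Δψ = +1.7402, q = Δφ/Δψ = 0.8706, d_rh = R√(Δφ²+q²Δλ²) = 14479.6 km
Excess = 14479.6 − 14189.9 = 289.7 ≈ 290 km

290 km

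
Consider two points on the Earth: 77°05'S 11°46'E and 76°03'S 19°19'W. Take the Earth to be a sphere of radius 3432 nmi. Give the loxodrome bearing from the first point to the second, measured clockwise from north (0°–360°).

Meridional parts: M(φ₁)=-2.1786, M(φ₂)=-2.1009 → ΔM = +0.0777;  Δλ = -0.5425 rad
tan C = Δλ / ΔM = -6.9847 → C = 278.15°

278.1°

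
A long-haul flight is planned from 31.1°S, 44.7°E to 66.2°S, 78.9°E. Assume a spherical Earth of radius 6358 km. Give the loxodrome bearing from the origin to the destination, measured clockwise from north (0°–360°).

Δψ = ln[tan(π/4+φ₂/2)/tan(π/4+φ₁/2)] = -0.9856
Δλ = +0.5969 rad (taken the short way round)
course = atan2(Δλ, Δψ) = 148.80°

148.8°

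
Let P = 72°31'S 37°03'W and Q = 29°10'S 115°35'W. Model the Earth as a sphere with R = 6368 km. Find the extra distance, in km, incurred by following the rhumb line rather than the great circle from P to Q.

350 km

Great circle: cos σ = sin φ₁ sin φ₂ + cos φ₁ cos φ₂ cos Δλ,  σ = 1.0275 rad → d_gc = 6542.9 km
Rhumb line: Δψ = +1.3397, q = Δφ/Δψ = 0.5647, d_rh = R√(Δφ²+q²Δλ²) = 6892.8 km
Excess = 6892.8 − 6542.9 = 349.9 ≈ 350 km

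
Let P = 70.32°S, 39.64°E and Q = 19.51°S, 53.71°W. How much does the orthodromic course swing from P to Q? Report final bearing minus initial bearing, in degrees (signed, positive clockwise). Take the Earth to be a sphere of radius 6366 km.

Initial bearing θ₁ = atan2(sin Δλ cos φ₂, cos φ₁ sin φ₂ − sin φ₁ cos φ₂ cos Δλ) = 260.09°
Final bearing θ₂ = (initial bearing from the destination back to the start) + 180° = 339.39°
Δθ = θ₂ − θ₁ = +79.3°

+79.3°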